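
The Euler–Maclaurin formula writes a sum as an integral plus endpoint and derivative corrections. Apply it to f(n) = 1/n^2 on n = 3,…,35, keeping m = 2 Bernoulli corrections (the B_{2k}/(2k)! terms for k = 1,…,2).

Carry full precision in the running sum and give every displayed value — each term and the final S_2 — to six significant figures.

S_2 ≈ 0.366757

Integral: ∫_3^35 1/x^2 dx = 0.304762.
½[f(3) + f(35)] = ½[0.111111 + 0.000816327] = 0.0559637.
Running total after boundary: 0.360726.
Correction k=1: B_{2}/2! · (f^{(1)}(35) − f^{(1)}(3)) = 1/12 · (-4.66472e-05 − (-0.0740741)) = 0.00616895.
After k=1: 0.366895.
Correction k=2: B_{4}/4! · (f^{(3)}(35) − f^{(3)}(3)) = −1/720 · (-4.56952e-07 − (-0.0987654)) = -0.000137174.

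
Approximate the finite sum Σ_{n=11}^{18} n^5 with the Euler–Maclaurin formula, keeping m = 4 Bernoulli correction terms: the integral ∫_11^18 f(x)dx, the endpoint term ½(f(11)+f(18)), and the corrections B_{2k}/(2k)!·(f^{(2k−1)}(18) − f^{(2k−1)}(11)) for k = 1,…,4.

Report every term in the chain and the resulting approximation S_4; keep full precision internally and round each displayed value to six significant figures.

The integral term ∫_11^18 x^5 dx = 5.37344e+06.
Endpoint term: (f(11) + f(18))/2 = (161051 + 1.88957e+06)/2 = 1.02531e+06.
So far: 6.39875e+06.
Order-1 term: 1/12 · (524880 − 73205.0) = 37639.6.
After k=1: 6.43639e+06.
Order-2 term: −1/720 · (19440.0 − 7260.00) = -16.9167.
After k=2: 6.43638e+06.
Order-3 term: 1/30240 · (120.000 − 120.000) = 0.00000.
After k=3: 6.43638e+06.
Order-4 term: −1/1209600 · (0.00000 − 0.00000) = 0.00000.

S_4 ≈ 6.43638e+06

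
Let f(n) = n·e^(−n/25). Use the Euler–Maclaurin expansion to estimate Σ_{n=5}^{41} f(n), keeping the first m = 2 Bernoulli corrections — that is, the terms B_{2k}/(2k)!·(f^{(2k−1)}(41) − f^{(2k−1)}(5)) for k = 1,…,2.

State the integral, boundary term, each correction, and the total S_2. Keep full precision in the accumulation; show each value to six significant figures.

Integral: ∫_5^41 x·e^(−x/25) dx = 293.981.
Endpoint term: (f(5) + f(41))/2 = (4.09365 + 7.95318)/2 = 6.02342.
So far: 300.004.
Correction k=1: B_{2}/2! · (f^{(1)}(41) − f^{(1)}(5)) = 1/12 · (-0.124147 − 0.654985) = -0.0649277.
Running total after k=1: 299.939.
Correction k=2: B_{4}/4! · (f^{(3)}(41) − f^{(3)}(5)) = −1/720 · (0.000422101 − 0.00366791) = 4.50807e-06.

S_2 ≈ 299.939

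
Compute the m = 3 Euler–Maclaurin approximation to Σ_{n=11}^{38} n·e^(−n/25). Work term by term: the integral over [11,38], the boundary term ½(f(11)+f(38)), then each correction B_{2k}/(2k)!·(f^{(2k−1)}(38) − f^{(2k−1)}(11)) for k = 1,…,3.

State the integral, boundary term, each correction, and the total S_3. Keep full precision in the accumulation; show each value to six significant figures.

S_3 ≈ 242.820

∫_11^38 x·e^(−x/25) dx evaluates to 235.162.
Boundary: ½(f(11) + f(38)) = ½(7.08440 + 8.31105) = 7.69773.
Integral + boundary = 242.859.
Order-1 term: 1/12 · (-0.113730 − 0.360660) = -0.0395325.
Partial sum through k=1: 242.820.
Order-2 term: −1/720 · (0.000517910 − 0.00263797) = 2.94453e-06.
Partial sum through k=2: 242.820.
Order-3 term: 1/30240 · (1.94846e-06 − 7.51822e-06) = -1.84185e-10.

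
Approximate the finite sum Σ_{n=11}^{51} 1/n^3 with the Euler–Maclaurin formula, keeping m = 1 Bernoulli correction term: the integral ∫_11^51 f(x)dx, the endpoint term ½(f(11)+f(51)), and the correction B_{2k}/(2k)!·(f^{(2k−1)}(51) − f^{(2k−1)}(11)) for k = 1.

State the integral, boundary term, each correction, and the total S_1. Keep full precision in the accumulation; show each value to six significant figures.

The integral term ∫_11^51 1/x^3 dx = 0.00394000.
½[f(11) + f(51)] = ½[0.000751315 + 7.53858e-06] = 0.000379427.
Running total after boundary: 0.00431942.
Correction k=1: B_{2}/2! · (f^{(1)}(51) − f^{(1)}(11)) = 1/12 · (-4.43446e-07 − (-0.000204904)) = 1.70384e-05.

S_1 ≈ 0.00433646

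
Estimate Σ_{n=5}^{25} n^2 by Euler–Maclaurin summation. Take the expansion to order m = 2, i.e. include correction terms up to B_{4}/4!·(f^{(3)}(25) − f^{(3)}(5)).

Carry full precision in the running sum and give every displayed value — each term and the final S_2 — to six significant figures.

S_2 ≈ 5495.00

The integral term ∫_5^25 x^2 dx = 5166.67.
½[f(5) + f(25)] = ½[25.0000 + 625.000] = 325.000.
Integral + boundary = 5491.67.
Correction k=1: B_{2}/2! · (f^{(1)}(25) − f^{(1)}(5)) = 1/12 · (50.0000 − 10.0000) = 3.33333.
Partial sum through k=1: 5495.00.
Correction k=2: B_{4}/4! · (f^{(3)}(25) − f^{(3)}(5)) = −1/720 · (0.00000 − 0.00000) = 0.00000.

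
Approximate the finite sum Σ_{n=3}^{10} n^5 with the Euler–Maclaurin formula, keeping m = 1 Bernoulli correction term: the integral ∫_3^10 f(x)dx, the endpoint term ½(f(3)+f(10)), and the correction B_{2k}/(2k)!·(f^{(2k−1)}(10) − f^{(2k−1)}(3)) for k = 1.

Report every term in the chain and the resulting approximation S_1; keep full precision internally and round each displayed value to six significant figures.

S_1 ≈ 220800

∫_3^10 x^5 dx evaluates to 166545.
Boundary: ½(f(3) + f(10)) = ½(243.000 + 100000) = 50121.5.
So far: 216667.
Correction k=1: B_{2}/2! · (f^{(1)}(10) − f^{(1)}(3)) = 1/12 · (50000.0 − 405.000) = 4132.92.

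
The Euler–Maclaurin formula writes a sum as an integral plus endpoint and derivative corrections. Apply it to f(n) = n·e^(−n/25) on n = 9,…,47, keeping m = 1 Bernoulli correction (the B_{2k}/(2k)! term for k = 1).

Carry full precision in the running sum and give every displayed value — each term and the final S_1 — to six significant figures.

S_1 ≈ 325.040

The integral term ∫_9^47 x·e^(−x/25) dx = 318.363.
Endpoint term: (f(9) + f(47))/2 = (6.27909 + 7.17173)/2 = 6.72541.
Running total after boundary: 325.088.
k=1: B_{2}/(2)! × [f^{(1)}(47) − f^{(1)}(9)] = 1/12 × (-0.134279 − 0.446513) = -0.0483993.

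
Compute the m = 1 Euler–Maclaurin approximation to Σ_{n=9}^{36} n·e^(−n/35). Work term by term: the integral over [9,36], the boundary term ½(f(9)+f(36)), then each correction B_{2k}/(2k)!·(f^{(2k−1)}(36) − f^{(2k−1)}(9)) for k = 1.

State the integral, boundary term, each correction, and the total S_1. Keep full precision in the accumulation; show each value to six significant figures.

The integral term ∫_9^36 x·e^(−x/35) dx = 302.386.
½[f(9) + f(36)] = ½[6.95932 + 12.8706] = 9.91497.
So far: 312.301.
k=1: B_{2}/(2)! × [f^{(1)}(36) − f^{(1)}(9)] = 1/12 × (-0.0102148 − 0.574420) = -0.0487196.

S_1 ≈ 312.253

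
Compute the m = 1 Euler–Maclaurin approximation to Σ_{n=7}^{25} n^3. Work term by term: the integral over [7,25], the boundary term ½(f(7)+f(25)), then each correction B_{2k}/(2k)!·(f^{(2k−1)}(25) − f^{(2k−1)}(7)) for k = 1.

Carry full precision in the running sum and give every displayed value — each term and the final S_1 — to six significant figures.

The integral term ∫_7^25 x^3 dx = 97056.0.
Endpoint term: (f(7) + f(25))/2 = (343.000 + 15625.0)/2 = 7984.00.
Integral + boundary = 105040.
Order-1 term: 1/12 · (1875.00 − 147.000) = 144.000.

S_1 ≈ 105184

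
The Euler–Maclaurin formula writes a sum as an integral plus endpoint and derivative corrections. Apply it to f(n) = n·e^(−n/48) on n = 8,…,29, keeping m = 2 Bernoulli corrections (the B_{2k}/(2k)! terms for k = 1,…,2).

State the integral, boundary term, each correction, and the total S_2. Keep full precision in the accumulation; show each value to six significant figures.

∫_8^29 x·e^(−x/48) dx evaluates to 255.369.
Boundary: ½(f(8) + f(29)) = ½(6.77185 + 15.8494) = 11.3106.
Integral + boundary = 266.680.
Order-1 term: 1/12 · (0.216335 − 0.705401) = -0.0407556.
Running total after k=1: 266.639.
Order-2 term: −1/720 · (0.000568313 − 0.00104096) = 6.56449e-07.

S_2 ≈ 266.639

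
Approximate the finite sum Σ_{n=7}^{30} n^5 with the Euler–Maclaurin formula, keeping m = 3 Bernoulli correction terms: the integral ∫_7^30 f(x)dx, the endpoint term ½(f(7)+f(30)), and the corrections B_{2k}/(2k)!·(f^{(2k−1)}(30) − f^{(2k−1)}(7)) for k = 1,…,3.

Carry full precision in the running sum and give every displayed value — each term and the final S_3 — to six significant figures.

S_3 ≈ 1.33975e+08

∫_7^30 x^5 dx evaluates to 1.21480e+08.
Endpoint term: (f(7) + f(30))/2 = (16807.0 + 2.43000e+07)/2 = 1.21584e+07.
Running total after boundary: 1.33639e+08.
Correction k=1: B_{2}/2! · (f^{(1)}(30) − f^{(1)}(7)) = 1/12 · (4.05000e+06 − 12005.0) = 336500.
After k=1: 1.33975e+08.
Correction k=2: B_{4}/4! · (f^{(3)}(30) − f^{(3)}(7)) = −1/720 · (54000.0 − 2940.00) = -70.9167.
After k=2: 1.33975e+08.
Correction k=3: B_{6}/6! · (f^{(5)}(30) − f^{(5)}(7)) = 1/30240 · (120.000 − 120.000) = 0.00000.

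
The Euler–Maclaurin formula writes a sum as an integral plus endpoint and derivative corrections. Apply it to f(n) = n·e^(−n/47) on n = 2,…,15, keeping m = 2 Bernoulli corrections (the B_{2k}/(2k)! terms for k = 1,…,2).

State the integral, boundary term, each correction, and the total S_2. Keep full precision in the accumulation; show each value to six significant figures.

S_2 ≈ 95.6298

Integral: ∫_2^15 x·e^(−x/47) dx = 89.2559.
Boundary: ½(f(2) + f(15)) = ½(1.91668 + 10.9015) = 6.40909.
Integral + boundary = 95.6650.
k=1: B_{2}/(2)! × [f^{(1)}(15) − f^{(1)}(2)] = 1/12 × (0.494820 − 0.917559) = -0.0352282.
After k=1: 95.6298.
k=2: B_{4}/(4)! × [f^{(3)}(15) − f^{(3)}(2)] = −1/720 × (0.000882008 − 0.00128304) = 5.56991e-07.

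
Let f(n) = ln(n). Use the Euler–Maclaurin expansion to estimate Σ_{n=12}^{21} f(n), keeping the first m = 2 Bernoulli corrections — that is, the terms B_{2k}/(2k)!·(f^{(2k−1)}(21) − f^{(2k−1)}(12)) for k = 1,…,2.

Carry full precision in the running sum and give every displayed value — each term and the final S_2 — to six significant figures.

Integral: ∫_12^21 ln(x) dx = 25.1161.
½[f(12) + f(21)] = ½[2.48491 + 3.04452] = 2.76471.
Running total after boundary: 27.8808.
k=1: B_{2}/(2)! × [f^{(1)}(21) − f^{(1)}(12)] = 1/12 × (0.0476190 − 0.0833333) = -0.00297619.
Running total after k=1: 27.8778.
k=2: B_{4}/(4)! × [f^{(3)}(21) − f^{(3)}(12)] = −1/720 × (0.000215959 − 0.00115741) = 1.30757e-06.

S_2 ≈ 27.8778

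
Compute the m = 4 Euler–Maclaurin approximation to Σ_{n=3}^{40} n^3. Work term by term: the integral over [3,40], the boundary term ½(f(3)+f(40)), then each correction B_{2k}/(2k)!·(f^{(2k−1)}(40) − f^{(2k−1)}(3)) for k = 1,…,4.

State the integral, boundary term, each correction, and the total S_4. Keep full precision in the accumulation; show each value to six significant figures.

S_4 ≈ 672391

∫_3^40 x^3 dx evaluates to 639980.
½[f(3) + f(40)] = ½[27.0000 + 64000.0] = 32013.5.
Running total after boundary: 671993.
Correction k=1: B_{2}/2! · (f^{(1)}(40) − f^{(1)}(3)) = 1/12 · (4800.00 − 27.0000) = 397.750.
After k=1: 672391.
Correction k=2: B_{4}/4! · (f^{(3)}(40) − f^{(3)}(3)) = −1/720 · (6.00000 − 6.00000) = 0.00000.
After k=2: 672391.
Correction k=3: B_{6}/6! · (f^{(5)}(40) − f^{(5)}(3)) = 1/30240 · (0.00000 − 0.00000) = 0.00000.
After k=3: 672391.
Correction k=4: B_{8}/8! · (f^{(7)}(40) − f^{(7)}(3)) = −1/1209600 · (0.00000 − 0.00000) = 0.00000.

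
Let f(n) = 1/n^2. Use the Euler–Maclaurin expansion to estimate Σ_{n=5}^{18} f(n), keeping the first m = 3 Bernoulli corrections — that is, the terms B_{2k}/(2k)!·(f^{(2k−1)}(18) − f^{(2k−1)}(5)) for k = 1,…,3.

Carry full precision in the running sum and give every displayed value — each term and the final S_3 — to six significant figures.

S_3 ≈ 0.167282

∫_5^18 1/x^2 dx evaluates to 0.144444.
Endpoint term: (f(5) + f(18))/2 = (0.0400000 + 0.00308642)/2 = 0.0215432.
Running total after boundary: 0.165988.
Order-1 term: 1/12 · (-0.000342936 − (-0.0160000)) = 0.00130476.
After k=1: 0.167292.
Order-2 term: −1/720 · (-1.27013e-05 − (-0.00768000)) = -1.06490e-05.
After k=2: 0.167282.
Order-3 term: 1/30240 · (-1.17605e-06 − (-0.00921600)) = 3.04723e-07.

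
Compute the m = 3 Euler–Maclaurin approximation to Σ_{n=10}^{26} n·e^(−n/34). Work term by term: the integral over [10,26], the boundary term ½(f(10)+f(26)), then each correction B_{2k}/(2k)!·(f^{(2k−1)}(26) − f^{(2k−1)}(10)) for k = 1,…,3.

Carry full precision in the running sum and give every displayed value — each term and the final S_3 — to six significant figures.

S_3 ≈ 174.984

Integral: ∫_10^26 x·e^(−x/34) dx = 165.242.
½[f(10) + f(26)] = ½[7.45189 + 12.1022] = 9.77706.
Integral + boundary = 175.019.
Correction k=1: B_{2}/2! · (f^{(1)}(26) − f^{(1)}(10)) = 1/12 · (0.109523 − 0.526016) = -0.0347078.
Running total after k=1: 174.984.
Correction k=2: B_{4}/4! · (f^{(3)}(26) − f^{(3)}(10)) = −1/720 · (0.000900056 − 0.00174428) = 1.17254e-06.
Running total after k=2: 174.984.
Correction k=3: B_{6}/6! · (f^{(5)}(26) − f^{(5)}(10)) = 1/30240 · (1.47523e-06 − 2.62417e-06) = -3.79939e-11.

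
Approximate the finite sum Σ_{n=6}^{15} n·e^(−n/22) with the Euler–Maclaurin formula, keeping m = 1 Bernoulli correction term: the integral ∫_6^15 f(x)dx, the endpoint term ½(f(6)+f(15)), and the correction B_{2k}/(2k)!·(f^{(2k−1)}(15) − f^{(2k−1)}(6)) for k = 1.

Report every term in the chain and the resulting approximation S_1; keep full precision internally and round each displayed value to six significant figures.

S_1 ≈ 63.3678

∫_6^15 x·e^(−x/22) dx evaluates to 57.3239.
Boundary: ½(f(6) + f(15)) = ½(4.56780 + 7.58545) = 6.07663.
So far: 63.4005.
Correction k=1: B_{2}/2! · (f^{(1)}(15) − f^{(1)}(6)) = 1/12 · (0.160903 − 0.553673) = -0.0327308.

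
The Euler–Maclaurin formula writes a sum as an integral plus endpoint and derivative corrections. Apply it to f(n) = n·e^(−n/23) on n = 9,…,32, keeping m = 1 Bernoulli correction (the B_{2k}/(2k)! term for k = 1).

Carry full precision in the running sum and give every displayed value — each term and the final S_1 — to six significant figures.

∫_9^32 x·e^(−x/23) dx evaluates to 182.995.
½[f(9) + f(32)] = ½[6.08557 + 7.96002] = 7.02279.
Integral + boundary = 190.018.
k=1: B_{2}/(2)! × [f^{(1)}(32) − f^{(1)}(9)] = 1/12 × (-0.0973372 − 0.411584) = -0.0424101.

S_1 ≈ 189.975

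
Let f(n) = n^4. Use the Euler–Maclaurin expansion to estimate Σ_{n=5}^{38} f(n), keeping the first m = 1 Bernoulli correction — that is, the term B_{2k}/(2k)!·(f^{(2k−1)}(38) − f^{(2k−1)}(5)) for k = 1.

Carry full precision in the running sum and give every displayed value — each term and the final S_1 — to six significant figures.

The integral term ∫_5^38 x^4 dx = 1.58464e+07.
Boundary: ½(f(5) + f(38)) = ½(625.000 + 2.08514e+06) = 1.04288e+06.
So far: 1.68893e+07.
Correction k=1: B_{2}/2! · (f^{(1)}(38) − f^{(1)}(5)) = 1/12 · (219488 − 500.000) = 18249.0.

S_1 ≈ 1.69075e+07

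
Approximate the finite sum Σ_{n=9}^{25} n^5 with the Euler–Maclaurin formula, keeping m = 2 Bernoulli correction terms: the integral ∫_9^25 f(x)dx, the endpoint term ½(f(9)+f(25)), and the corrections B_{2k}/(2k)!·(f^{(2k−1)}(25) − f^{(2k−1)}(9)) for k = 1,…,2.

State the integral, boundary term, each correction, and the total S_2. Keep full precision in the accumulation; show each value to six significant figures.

Integral: ∫_9^25 x^5 dx = 4.06015e+07.
Boundary: ½(f(9) + f(25)) = ½(59049.0 + 9.76562e+06) = 4.91234e+06.
Running total after boundary: 4.55139e+07.
k=1: B_{2}/(2)! × [f^{(1)}(25) − f^{(1)}(9)] = 1/12 × (1.95312e+06 − 32805.0) = 160027.
Running total after k=1: 4.56739e+07.
k=2: B_{4}/(4)! × [f^{(3)}(25) − f^{(3)}(9)] = −1/720 × (37500.0 − 4860.00) = -45.3333.

S_2 ≈ 4.56738e+07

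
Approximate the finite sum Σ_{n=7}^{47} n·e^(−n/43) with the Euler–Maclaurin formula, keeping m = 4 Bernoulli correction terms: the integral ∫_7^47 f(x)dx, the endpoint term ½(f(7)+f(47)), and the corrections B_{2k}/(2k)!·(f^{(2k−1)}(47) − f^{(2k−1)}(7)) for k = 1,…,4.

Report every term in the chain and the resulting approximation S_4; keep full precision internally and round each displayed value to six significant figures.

∫_7^47 x·e^(−x/43) dx evaluates to 529.773.
Endpoint term: (f(7) + f(47))/2 = (5.94838 + 15.7545)/2 = 10.8514.
Integral + boundary = 540.625.
Order-1 term: 1/12 · (-0.0311815 − 0.711435) = -0.0618847.
After k=1: 540.563.
Order-2 term: −1/720 · (0.000345712 − 0.00130393) = 1.33086e-06.
After k=2: 540.563.
Order-3 term: 1/30240 · (3.83065e-07 − 1.20233e-06) = -2.70919e-11.
After k=3: 540.563.
Order-4 term: −1/1209600 · (3.13228e-10 − 9.19113e-10) = 5.00897e-16.

S_4 ≈ 540.563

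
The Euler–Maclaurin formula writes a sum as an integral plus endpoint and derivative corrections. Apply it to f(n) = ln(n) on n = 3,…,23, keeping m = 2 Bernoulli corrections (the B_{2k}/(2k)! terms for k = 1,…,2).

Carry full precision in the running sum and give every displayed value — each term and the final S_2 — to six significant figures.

S_2 ≈ 50.9135

The integral term ∫_3^23 ln(x) dx = 48.8205.
Endpoint term: (f(3) + f(23))/2 = (1.09861 + 3.13549)/2 = 2.11705.
So far: 50.9376.
Order-1 term: 1/12 · (0.0434783 − 0.333333) = -0.0241546.
After k=1: 50.9134.
Order-2 term: −1/720 · (0.000164379 − 0.0740741) = 0.000102652.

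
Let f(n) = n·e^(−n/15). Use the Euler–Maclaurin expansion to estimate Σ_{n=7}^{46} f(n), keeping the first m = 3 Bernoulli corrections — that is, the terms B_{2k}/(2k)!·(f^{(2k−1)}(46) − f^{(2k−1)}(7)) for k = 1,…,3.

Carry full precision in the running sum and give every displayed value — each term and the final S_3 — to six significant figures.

∫_7^46 x·e^(−x/15) dx evaluates to 164.322.
Endpoint term: (f(7) + f(46))/2 = (4.38962 + 2.14250)/2 = 3.26606.
Integral + boundary = 167.588.
Correction k=1: B_{2}/2! · (f^{(1)}(46) − f^{(1)}(7)) = 1/12 · (-0.0962574 − 0.334448) = -0.0358921.
After k=1: 167.552.
Correction k=2: B_{4}/4! · (f^{(3)}(46) − f^{(3)}(7)) = −1/720 · (-1.38003e-05 − 0.00706056) = 9.82550e-06.
After k=2: 167.552.
Correction k=3: B_{6}/6! · (f^{(5)}(46) − f^{(5)}(7)) = 1/30240 · (1.77871e-06 − 5.61542e-05) = -1.79813e-09.

S_3 ≈ 167.552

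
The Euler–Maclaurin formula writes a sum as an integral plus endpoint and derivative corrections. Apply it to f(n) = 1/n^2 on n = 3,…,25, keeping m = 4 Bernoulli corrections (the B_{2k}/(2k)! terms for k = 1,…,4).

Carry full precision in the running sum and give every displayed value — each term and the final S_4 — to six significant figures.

Integral: ∫_3^25 1/x^2 dx = 0.293333.
Boundary: ½(f(3) + f(25)) = ½(0.111111 + 0.00160000) = 0.0563556.
So far: 0.349689.
k=1: B_{2}/(2)! × [f^{(1)}(25) − f^{(1)}(3)] = 1/12 × (-0.000128000 − (-0.0740741)) = 0.00616217.
Running total after k=1: 0.355851.
k=2: B_{4}/(4)! × [f^{(3)}(25) − f^{(3)}(3)] = −1/720 × (-2.45760e-06 − (-0.0987654)) = -0.000137171.
Running total after k=2: 0.355714.
k=3: B_{6}/(6)! × [f^{(5)}(25) − f^{(5)}(3)] = 1/30240 × (-1.17965e-07 − (-0.329218)) = 1.08868e-05.
Running total after k=3: 0.355725.
k=4: B_{8}/(8)! × [f^{(7)}(25) − f^{(7)}(3)] = −1/1209600 × (-1.05696e-08 − (-2.04847)) = -1.69351e-06.

S_4 ≈ 0.355723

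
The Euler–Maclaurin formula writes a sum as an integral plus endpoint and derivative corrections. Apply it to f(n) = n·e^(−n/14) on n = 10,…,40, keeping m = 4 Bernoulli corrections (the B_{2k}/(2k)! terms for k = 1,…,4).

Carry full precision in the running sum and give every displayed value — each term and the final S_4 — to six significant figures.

∫_10^40 x·e^(−x/14) dx evaluates to 121.067.
½[f(10) + f(40)] = ½[4.89542 + 2.29730] = 3.59636.
Running total after boundary: 124.663.
Order-1 term: 1/12 · (-0.106661 − 0.139869) = -0.0205441.
Running total after k=1: 124.643.
Order-2 term: −1/720 · (4.18605e-05 − 0.00570894) = 7.87094e-06.
Running total after k=2: 124.643.
Order-3 term: 1/30240 · (3.20361e-06 − 5.46136e-05) = -1.70007e-09.
Running total after k=3: 124.643.
Order-4 term: −1/1209600 · (3.16002e-08 − 4.08673e-07) = 3.11734e-13.

S_4 ≈ 124.643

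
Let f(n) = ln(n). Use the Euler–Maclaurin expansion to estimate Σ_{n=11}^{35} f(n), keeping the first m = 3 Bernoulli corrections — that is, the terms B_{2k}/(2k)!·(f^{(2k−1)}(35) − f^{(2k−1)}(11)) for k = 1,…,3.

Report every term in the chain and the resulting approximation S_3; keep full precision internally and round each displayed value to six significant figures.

S_3 ≈ 77.0318

The integral term ∫_11^35 ln(x) dx = 74.0603.
Endpoint term: (f(11) + f(35))/2 = (2.39790 + 3.55535)/2 = 2.97662.
Integral + boundary = 77.0370.
k=1: B_{2}/(2)! × [f^{(1)}(35) − f^{(1)}(11)] = 1/12 × (0.0285714 − 0.0909091) = -0.00519481.
After k=1: 77.0318.
k=2: B_{4}/(4)! × [f^{(3)}(35) − f^{(3)}(11)] = −1/720 × (4.66472e-05 − 0.00150263) = 2.02220e-06.
After k=2: 77.0318.
k=3: B_{6}/(6)! × [f^{(5)}(35) − f^{(5)}(11)] = 1/30240 × (4.56952e-07 − 0.000149021) = -4.91284e-09.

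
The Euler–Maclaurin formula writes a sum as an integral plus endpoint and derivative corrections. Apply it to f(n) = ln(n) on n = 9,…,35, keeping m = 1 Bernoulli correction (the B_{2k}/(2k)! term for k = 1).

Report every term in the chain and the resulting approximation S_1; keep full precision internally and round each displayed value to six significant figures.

∫_9^35 ln(x) dx evaluates to 78.6622.
Boundary: ½(f(9) + f(35)) = ½(2.19722 + 3.55535) = 2.87629.
Running total after boundary: 81.5384.
Order-1 term: 1/12 · (0.0285714 − 0.111111) = -0.00687831.

S_1 ≈ 81.5316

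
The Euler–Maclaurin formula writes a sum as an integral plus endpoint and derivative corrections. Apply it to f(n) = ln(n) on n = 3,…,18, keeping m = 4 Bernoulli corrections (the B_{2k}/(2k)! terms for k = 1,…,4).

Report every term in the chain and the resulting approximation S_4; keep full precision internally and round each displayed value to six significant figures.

S_4 ≈ 35.7023

Integral: ∫_3^18 ln(x) dx = 33.7309.
½[f(3) + f(18)] = ½[1.09861 + 2.89037] = 1.99449.
Integral + boundary = 35.7253.
Order-1 term: 1/12 · (0.0555556 − 0.333333) = -0.0231481.
After k=1: 35.7022.
Order-2 term: −1/720 · (0.000342936 − 0.0740741) = 0.000102404.
After k=2: 35.7023.
Order-3 term: 1/30240 · (1.27013e-05 − 0.0987654) = -3.26563e-06.
After k=3: 35.7023.
Order-4 term: −1/1209600 · (1.17605e-06 − 0.329218) = 2.72170e-07.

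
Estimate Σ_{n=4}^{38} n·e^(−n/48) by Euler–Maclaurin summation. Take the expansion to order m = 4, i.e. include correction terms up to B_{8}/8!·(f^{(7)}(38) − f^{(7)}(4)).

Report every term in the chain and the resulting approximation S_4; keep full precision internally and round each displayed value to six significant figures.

S_4 ≈ 436.466

The integral term ∫_4^38 x·e^(−x/48) dx = 426.079.
Endpoint term: (f(4) + f(38))/2 = (3.68018 + 17.2174)/2 = 10.4488.
Integral + boundary = 436.528.
k=1: B_{2}/(2)! × [f^{(1)}(38) − f^{(1)}(4)] = 1/12 × (0.0943935 − 0.843374) = -0.0624150.
Partial sum through k=1: 436.466.
k=2: B_{4}/(4)! × [f^{(3)}(38) − f^{(3)}(4)] = −1/720 × (0.000434276 − 0.00116470) = 1.01447e-06.
Partial sum through k=2: 436.466.
k=3: B_{6}/(6)! × [f^{(5)}(38) − f^{(5)}(4)] = 1/30240 × (3.59194e-07 − 8.52147e-07) = -1.63014e-11.
Partial sum through k=3: 436.466.
k=4: B_{8}/(8)! × [f^{(7)}(38) − f^{(7)}(4)] = −1/1209600 × (2.29991e-10 − 5.20305e-10) = 2.40008e-16.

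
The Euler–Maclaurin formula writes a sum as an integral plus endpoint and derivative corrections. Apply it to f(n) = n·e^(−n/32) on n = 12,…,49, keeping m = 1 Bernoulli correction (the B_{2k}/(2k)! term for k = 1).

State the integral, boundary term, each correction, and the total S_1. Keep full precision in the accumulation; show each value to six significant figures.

∫_12^49 x·e^(−x/32) dx evaluates to 407.144.
½[f(12) + f(49)] = ½[8.24747 + 10.5970] = 9.42223.
Running total after boundary: 416.566.
Correction k=1: B_{2}/2! · (f^{(1)}(49) − f^{(1)}(12)) = 1/12 · (-0.114891 − 0.429556) = -0.0453706.

S_1 ≈ 416.521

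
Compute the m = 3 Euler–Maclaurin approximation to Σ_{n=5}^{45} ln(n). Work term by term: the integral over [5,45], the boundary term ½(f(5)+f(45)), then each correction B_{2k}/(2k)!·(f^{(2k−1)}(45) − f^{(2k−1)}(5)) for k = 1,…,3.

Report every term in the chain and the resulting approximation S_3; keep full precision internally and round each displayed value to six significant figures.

Integral: ∫_5^45 ln(x) dx = 123.253.
½[f(5) + f(45)] = ½[1.60944 + 3.80666] = 2.70805.
Integral + boundary = 125.961.
Correction k=1: B_{2}/2! · (f^{(1)}(45) − f^{(1)}(5)) = 1/12 · (0.0222222 − 0.200000) = -0.0148148.
Running total after k=1: 125.946.
Correction k=2: B_{4}/4! · (f^{(3)}(45) − f^{(3)}(5)) = −1/720 · (2.19479e-05 − 0.0160000) = 2.21917e-05.
Running total after k=2: 125.946.
Correction k=3: B_{6}/6! · (f^{(5)}(45) − f^{(5)}(5)) = 1/30240 · (1.30061e-07 − 0.00768000) = -2.53964e-07.

S_3 ≈ 125.946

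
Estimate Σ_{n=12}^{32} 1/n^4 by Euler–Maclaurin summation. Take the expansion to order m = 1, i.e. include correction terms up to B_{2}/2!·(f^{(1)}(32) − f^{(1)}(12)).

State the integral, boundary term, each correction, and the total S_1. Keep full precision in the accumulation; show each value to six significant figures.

S_1 ≈ 0.000208648

Integral: ∫_12^32 1/x^4 dx = 0.000182729.
Boundary: ½(f(12) + f(32)) = ½(4.82253e-05 + 9.53674e-07) = 2.45895e-05.
Running total after boundary: 0.000207318.
Order-1 term: 1/12 · (-1.19209e-07 − (-1.60751e-05)) = 1.32966e-06.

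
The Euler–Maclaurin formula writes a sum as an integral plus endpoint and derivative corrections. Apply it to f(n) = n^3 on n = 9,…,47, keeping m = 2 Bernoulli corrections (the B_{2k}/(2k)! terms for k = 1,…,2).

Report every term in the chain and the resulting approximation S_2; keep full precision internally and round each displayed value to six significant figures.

Integral: ∫_9^47 x^3 dx = 1.21828e+06.
½[f(9) + f(47)] = ½[729.000 + 103823] = 52276.0.
So far: 1.27056e+06.
Order-1 term: 1/12 · (6627.00 − 243.000) = 532.000.
Partial sum through k=1: 1.27109e+06.
Order-2 term: −1/720 · (6.00000 − 6.00000) = 0.00000.

S_2 ≈ 1.27109e+06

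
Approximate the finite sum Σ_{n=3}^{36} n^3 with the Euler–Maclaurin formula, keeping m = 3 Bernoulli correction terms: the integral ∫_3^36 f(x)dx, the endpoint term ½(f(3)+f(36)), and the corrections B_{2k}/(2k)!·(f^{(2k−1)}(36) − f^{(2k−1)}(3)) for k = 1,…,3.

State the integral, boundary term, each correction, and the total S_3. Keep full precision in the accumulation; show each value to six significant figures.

S_3 ≈ 443547

∫_3^36 x^3 dx evaluates to 419884.
Endpoint term: (f(3) + f(36))/2 = (27.0000 + 46656.0)/2 = 23341.5.
Running total after boundary: 443225.
Order-1 term: 1/12 · (3888.00 − 27.0000) = 321.750.
Running total after k=1: 443547.
Order-2 term: −1/720 · (6.00000 − 6.00000) = 0.00000.
Running total after k=2: 443547.
Order-3 term: 1/30240 · (0.00000 − 0.00000) = 0.00000.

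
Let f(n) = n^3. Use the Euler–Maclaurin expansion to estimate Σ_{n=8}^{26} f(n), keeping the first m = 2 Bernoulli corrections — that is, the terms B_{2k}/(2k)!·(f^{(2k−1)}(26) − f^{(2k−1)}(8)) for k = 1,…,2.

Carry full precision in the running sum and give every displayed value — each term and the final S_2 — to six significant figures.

The integral term ∫_8^26 x^3 dx = 113220.
½[f(8) + f(26)] = ½[512.000 + 17576.0] = 9044.00.
Integral + boundary = 122264.
k=1: B_{2}/(2)! × [f^{(1)}(26) − f^{(1)}(8)] = 1/12 × (2028.00 − 192.000) = 153.000.
Running total after k=1: 122417.
k=2: B_{4}/(4)! × [f^{(3)}(26) − f^{(3)}(8)] = −1/720 × (6.00000 − 6.00000) = 0.00000.

S_2 ≈ 122417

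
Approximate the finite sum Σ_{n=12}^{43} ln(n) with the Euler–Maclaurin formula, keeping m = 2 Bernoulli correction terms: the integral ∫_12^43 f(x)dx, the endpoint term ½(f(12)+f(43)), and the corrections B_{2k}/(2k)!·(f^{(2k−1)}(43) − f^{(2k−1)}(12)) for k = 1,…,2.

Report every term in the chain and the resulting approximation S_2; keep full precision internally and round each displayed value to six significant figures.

S_2 ≈ 104.031

The integral term ∫_12^43 ln(x) dx = 100.913.
½[f(12) + f(43)] = ½[2.48491 + 3.76120] = 3.12305.
So far: 104.036.
Order-1 term: 1/12 · (0.0232558 − 0.0833333) = -0.00500646.
Partial sum through k=1: 104.031.
Order-2 term: −1/720 · (2.51550e-05 − 0.00115741) = 1.57257e-06.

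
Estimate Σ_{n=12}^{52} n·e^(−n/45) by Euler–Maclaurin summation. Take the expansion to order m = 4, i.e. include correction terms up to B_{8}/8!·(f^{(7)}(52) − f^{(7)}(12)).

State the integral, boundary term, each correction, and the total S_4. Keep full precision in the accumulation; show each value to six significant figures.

S_4 ≈ 602.875

The integral term ∫_12^52 x·e^(−x/45) dx = 590.144.
Boundary: ½(f(12) + f(52)) = ½(9.19114 + 16.3739) = 12.7825.
Running total after boundary: 602.926.
Correction k=1: B_{2}/2! · (f^{(1)}(52) − f^{(1)}(12)) = 1/12 · (-0.0489817 − 0.561681) = -0.0508885.
Running total after k=1: 602.875.
Correction k=2: B_{4}/4! · (f^{(3)}(52) − f^{(3)}(12)) = −1/720 · (0.000286807 − 0.00103385) = 1.03755e-06.
Running total after k=2: 602.875.
Correction k=3: B_{6}/6! · (f^{(5)}(52) − f^{(5)}(12)) = 1/30240 · (2.95211e-07 − 8.84108e-07) = -1.94741e-11.
Running total after k=3: 602.875.
Correction k=4: B_{8}/8! · (f^{(7)}(52) − f^{(7)}(12)) = −1/1209600 · (2.21624e-10 − 6.21074e-10) = 3.30233e-16.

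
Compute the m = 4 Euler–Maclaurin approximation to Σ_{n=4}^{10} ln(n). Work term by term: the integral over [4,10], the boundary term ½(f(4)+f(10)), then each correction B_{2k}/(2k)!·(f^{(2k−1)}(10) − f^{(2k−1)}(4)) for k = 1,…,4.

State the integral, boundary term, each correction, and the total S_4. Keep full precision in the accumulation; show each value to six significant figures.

Integral: ∫_4^10 ln(x) dx = 11.4807.
Boundary: ½(f(4) + f(10)) = ½(1.38629 + 2.30259) = 1.84444.
Integral + boundary = 13.3251.
k=1: B_{2}/(2)! × [f^{(1)}(10) − f^{(1)}(4)] = 1/12 × (0.100000 − 0.250000) = -0.0125000.
Partial sum through k=1: 13.3126.
k=2: B_{4}/(4)! × [f^{(3)}(10) − f^{(3)}(4)] = −1/720 × (0.00200000 − 0.0312500) = 4.06250e-05.
Partial sum through k=2: 13.3127.
k=3: B_{6}/(6)! × [f^{(5)}(10) − f^{(5)}(4)] = 1/30240 × (0.000240000 − 0.0234375) = -7.67113e-07.
Partial sum through k=3: 13.3127.
k=4: B_{8}/(8)! × [f^{(7)}(10) − f^{(7)}(4)] = −1/1209600 × (7.20000e-05 − 0.0439453) = 3.62709e-08.

S_4 ≈ 13.3127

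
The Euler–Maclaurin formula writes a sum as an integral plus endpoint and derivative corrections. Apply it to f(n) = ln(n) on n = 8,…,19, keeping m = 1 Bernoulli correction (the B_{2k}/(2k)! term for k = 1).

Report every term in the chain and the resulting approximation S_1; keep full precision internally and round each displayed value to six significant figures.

∫_8^19 ln(x) dx evaluates to 28.3088.
Boundary: ½(f(8) + f(19)) = ½(2.07944 + 2.94444) = 2.51194.
So far: 30.8207.
Correction k=1: B_{2}/2! · (f^{(1)}(19) − f^{(1)}(8)) = 1/12 · (0.0526316 − 0.125000) = -0.00603070.

S_1 ≈ 30.8147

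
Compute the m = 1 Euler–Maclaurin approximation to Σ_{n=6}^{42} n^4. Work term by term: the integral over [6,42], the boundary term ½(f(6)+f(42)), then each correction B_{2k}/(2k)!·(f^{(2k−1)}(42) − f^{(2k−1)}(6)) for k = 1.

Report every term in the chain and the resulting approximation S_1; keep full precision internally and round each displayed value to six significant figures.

Integral: ∫_6^42 x^4 dx = 2.61367e+07.
Boundary: ½(f(6) + f(42)) = ½(1296.00 + 3.11170e+06) = 1.55650e+06.
Running total after boundary: 2.76932e+07.
k=1: B_{2}/(2)! × [f^{(1)}(42) − f^{(1)}(6)] = 1/12 × (296352 − 864.000) = 24624.0.

S_1 ≈ 2.77178e+07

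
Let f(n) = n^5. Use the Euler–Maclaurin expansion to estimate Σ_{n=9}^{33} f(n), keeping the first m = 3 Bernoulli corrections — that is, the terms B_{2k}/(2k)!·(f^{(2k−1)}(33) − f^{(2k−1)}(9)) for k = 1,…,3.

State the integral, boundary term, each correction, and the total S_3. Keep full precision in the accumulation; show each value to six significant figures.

S_3 ≈ 2.35245e+08

Integral: ∫_9^33 x^5 dx = 2.15156e+08.
Endpoint term: (f(9) + f(33))/2 = (59049.0 + 3.91354e+07)/2 = 1.95972e+07.
Running total after boundary: 2.34753e+08.
Order-1 term: 1/12 · (5.92960e+06 − 32805.0) = 491400.
Running total after k=1: 2.35245e+08.
Order-2 term: −1/720 · (65340.0 − 4860.00) = -84.0000.
Running total after k=2: 2.35245e+08.
Order-3 term: 1/30240 · (120.000 − 120.000) = 0.00000.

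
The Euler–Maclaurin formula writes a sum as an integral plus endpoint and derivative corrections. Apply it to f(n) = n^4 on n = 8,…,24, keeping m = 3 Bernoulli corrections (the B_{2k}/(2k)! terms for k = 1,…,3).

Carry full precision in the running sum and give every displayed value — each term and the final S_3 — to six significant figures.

The integral term ∫_8^24 x^4 dx = 1.58597e+06.
Boundary: ½(f(8) + f(24)) = ½(4096.00 + 331776) = 167936.
Running total after boundary: 1.75391e+06.
Order-1 term: 1/12 · (55296.0 − 2048.00) = 4437.33.
After k=1: 1.75834e+06.
Order-2 term: −1/720 · (576.000 − 192.000) = -0.533333.
After k=2: 1.75834e+06.
Order-3 term: 1/30240 · (0.00000 − 0.00000) = 0.00000.

S_3 ≈ 1.75834e+06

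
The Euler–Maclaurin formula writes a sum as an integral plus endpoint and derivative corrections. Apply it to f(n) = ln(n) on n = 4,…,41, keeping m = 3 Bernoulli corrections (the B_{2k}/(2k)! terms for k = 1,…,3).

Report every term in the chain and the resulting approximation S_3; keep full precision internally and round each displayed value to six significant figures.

∫_4^41 ln(x) dx evaluates to 109.711.
½[f(4) + f(41)] = ½[1.38629 + 3.71357] = 2.54993.
Running total after boundary: 112.261.
k=1: B_{2}/(2)! × [f^{(1)}(41) − f^{(1)}(4)] = 1/12 × (0.0243902 − 0.250000) = -0.0188008.
Partial sum through k=1: 112.242.
k=2: B_{4}/(4)! × [f^{(3)}(41) − f^{(3)}(4)] = −1/720 × (2.90187e-05 − 0.0312500) = 4.33625e-05.
Partial sum through k=2: 112.242.
k=3: B_{6}/(6)! × [f^{(5)}(41) − f^{(5)}(4)] = 1/30240 × (2.07153e-07 − 0.0234375) = -7.75043e-07.

S_3 ≈ 112.242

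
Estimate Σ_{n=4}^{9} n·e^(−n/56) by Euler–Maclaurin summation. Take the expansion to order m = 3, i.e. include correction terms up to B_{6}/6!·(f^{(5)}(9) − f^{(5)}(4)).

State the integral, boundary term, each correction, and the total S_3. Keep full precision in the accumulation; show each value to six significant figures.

S_3 ≈ 34.4639

∫_4^9 x·e^(−x/56) dx evaluates to 28.7823.
Boundary: ½(f(4) + f(9)) = ½(3.72425 + 7.66382) = 5.69403.
So far: 34.4764.
Order-1 term: 1/12 · (0.714681 − 0.864558) = -0.0124897.
Running total after k=1: 34.4639.
Order-2 term: −1/720 · (0.000770967 − 0.000869478) = 1.36821e-07.
Running total after k=2: 34.4639.
Order-3 term: 1/30240 · (4.19017e-07 − 4.66603e-07) = -1.57362e-12.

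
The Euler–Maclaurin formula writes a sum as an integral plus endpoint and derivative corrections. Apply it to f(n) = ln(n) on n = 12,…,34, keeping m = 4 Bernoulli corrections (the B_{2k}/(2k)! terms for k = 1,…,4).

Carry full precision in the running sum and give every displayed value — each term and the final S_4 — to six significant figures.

∫_12^34 ln(x) dx evaluates to 68.0774.
Endpoint term: (f(12) + f(34))/2 = (2.48491 + 3.52636)/2 = 3.00563.
Running total after boundary: 71.0830.
Order-1 term: 1/12 · (0.0294118 − 0.0833333) = -0.00449346.
Running total after k=1: 71.0785.
Order-2 term: −1/720 · (5.08854e-05 − 0.00115741) = 1.53684e-06.
Running total after k=2: 71.0785.
Order-3 term: 1/30240 · (5.28222e-07 − 9.64506e-05) = -3.17204e-09.
Running total after k=3: 71.0785.
Order-4 term: −1/1209600 · (1.37082e-08 − 2.00939e-05) = 1.66007e-11.

S_4 ≈ 71.0785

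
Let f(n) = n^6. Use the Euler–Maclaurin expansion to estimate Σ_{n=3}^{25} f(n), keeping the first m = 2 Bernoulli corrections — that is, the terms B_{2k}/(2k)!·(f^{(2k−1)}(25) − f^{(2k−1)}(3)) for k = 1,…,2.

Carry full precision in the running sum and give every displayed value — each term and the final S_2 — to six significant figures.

The integral term ∫_3^25 x^6 dx = 8.71930e+08.
Endpoint term: (f(3) + f(25))/2 = (729.000 + 2.44141e+08)/2 = 1.22071e+08.
Integral + boundary = 9.94001e+08.
Order-1 term: 1/12 · (5.85938e+07 − 1458.00) = 4.88269e+06.
After k=1: 9.98884e+08.
Order-2 term: −1/720 · (1.87500e+06 − 3240.00) = -2599.67.

S_2 ≈ 9.98881e+08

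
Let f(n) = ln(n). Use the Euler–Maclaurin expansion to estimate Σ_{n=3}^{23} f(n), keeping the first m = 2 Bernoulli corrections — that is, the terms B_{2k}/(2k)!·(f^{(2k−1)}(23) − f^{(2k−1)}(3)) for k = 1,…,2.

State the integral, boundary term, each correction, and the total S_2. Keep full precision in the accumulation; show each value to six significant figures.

S_2 ≈ 50.9135

∫_3^23 ln(x) dx evaluates to 48.8205.
½[f(3) + f(23)] = ½[1.09861 + 3.13549] = 2.11705.
So far: 50.9376.
k=1: B_{2}/(2)! × [f^{(1)}(23) − f^{(1)}(3)] = 1/12 × (0.0434783 − 0.333333) = -0.0241546.
Running total after k=1: 50.9134.
k=2: B_{4}/(4)! × [f^{(3)}(23) − f^{(3)}(3)] = −1/720 × (0.000164379 − 0.0740741) = 0.000102652.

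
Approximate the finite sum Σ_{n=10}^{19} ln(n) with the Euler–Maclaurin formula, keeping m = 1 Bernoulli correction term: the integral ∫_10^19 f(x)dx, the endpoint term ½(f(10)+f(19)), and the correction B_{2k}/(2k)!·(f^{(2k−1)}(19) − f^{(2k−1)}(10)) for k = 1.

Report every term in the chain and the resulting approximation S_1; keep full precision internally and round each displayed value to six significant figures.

∫_10^19 ln(x) dx evaluates to 23.9185.
Boundary: ½(f(10) + f(19)) = ½(2.30259 + 2.94444) = 2.62351.
Integral + boundary = 26.5420.
k=1: B_{2}/(2)! × [f^{(1)}(19) − f^{(1)}(10)] = 1/12 × (0.0526316 − 0.100000) = -0.00394737.

S_1 ≈ 26.5381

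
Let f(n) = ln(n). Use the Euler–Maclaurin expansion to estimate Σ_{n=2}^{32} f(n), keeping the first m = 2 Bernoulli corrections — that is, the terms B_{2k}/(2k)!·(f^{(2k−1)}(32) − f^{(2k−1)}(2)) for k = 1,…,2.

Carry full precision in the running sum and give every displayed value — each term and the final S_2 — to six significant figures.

∫_2^32 ln(x) dx evaluates to 79.5173.
Boundary: ½(f(2) + f(32)) = ½(0.693147 + 3.46574) = 2.07944.
Integral + boundary = 81.5967.
k=1: B_{2}/(2)! × [f^{(1)}(32) − f^{(1)}(2)] = 1/12 × (0.0312500 − 0.500000) = -0.0390625.
Partial sum through k=1: 81.5576.
k=2: B_{4}/(4)! × [f^{(3)}(32) − f^{(3)}(2)] = −1/720 × (6.10352e-05 − 0.250000) = 0.000347137.

S_2 ≈ 81.5580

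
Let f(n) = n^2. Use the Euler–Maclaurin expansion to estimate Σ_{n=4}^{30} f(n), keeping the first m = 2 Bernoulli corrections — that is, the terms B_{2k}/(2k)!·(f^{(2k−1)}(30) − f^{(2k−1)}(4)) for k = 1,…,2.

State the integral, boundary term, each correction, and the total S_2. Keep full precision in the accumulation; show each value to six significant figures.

S_2 ≈ 9441.00

Integral: ∫_4^30 x^2 dx = 8978.67.
½[f(4) + f(30)] = ½[16.0000 + 900.000] = 458.000.
Running total after boundary: 9436.67.
Order-1 term: 1/12 · (60.0000 − 8.00000) = 4.33333.
After k=1: 9441.00.
Order-2 term: −1/720 · (0.00000 − 0.00000) = 0.00000.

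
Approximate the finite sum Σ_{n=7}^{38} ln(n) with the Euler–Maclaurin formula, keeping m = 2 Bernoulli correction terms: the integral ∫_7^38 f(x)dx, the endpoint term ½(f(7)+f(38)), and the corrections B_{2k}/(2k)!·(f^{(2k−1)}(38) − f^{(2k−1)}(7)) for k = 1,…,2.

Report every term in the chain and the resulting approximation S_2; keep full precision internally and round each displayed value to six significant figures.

S_2 ≈ 96.3889

∫_7^38 ln(x) dx evaluates to 93.6069.
½[f(7) + f(38)] = ½[1.94591 + 3.63759] = 2.79175.
So far: 96.3987.
Correction k=1: B_{2}/2! · (f^{(1)}(38) − f^{(1)}(7)) = 1/12 · (0.0263158 − 0.142857) = -0.00971178.
Running total after k=1: 96.3889.
Correction k=2: B_{4}/4! · (f^{(3)}(38) − f^{(3)}(7)) = −1/720 · (3.64485e-05 − 0.00583090) = 8.04785e-06.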